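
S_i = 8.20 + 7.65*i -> [8.2, 15.85, 23.5, 31.15, 38.8]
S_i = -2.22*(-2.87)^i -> [-2.22, 6.37, -18.29, 52.48, -150.62]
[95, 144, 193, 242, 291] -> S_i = 95 + 49*i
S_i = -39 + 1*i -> [-39, -38, -37, -36, -35]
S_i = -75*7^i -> [-75, -525, -3675, -25725, -180075]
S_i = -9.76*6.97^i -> [-9.76, -68.03, -474.15, -3304.82, -23034.61]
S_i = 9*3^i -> [9, 27, 81, 243, 729]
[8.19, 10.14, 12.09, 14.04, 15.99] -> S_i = 8.19 + 1.95*i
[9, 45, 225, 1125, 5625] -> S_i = 9*5^i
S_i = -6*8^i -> [-6, -48, -384, -3072, -24576]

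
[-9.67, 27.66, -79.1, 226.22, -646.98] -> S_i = -9.67*(-2.86)^i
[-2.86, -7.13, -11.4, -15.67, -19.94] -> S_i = -2.86 + -4.27*i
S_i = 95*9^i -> [95, 855, 7695, 69255, 623295]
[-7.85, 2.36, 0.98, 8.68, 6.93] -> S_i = Random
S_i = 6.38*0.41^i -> [6.38, 2.62, 1.07, 0.44, 0.18]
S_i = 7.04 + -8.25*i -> [7.04, -1.21, -9.46, -17.71, -25.96]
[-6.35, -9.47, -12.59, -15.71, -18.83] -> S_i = -6.35 + -3.12*i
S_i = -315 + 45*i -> [-315, -270, -225, -180, -135]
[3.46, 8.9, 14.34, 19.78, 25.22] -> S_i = 3.46 + 5.44*i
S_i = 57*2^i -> [57, 114, 228, 456, 912]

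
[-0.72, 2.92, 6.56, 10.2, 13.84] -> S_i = -0.72 + 3.64*i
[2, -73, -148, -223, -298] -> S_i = 2 + -75*i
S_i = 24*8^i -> [24, 192, 1536, 12288, 98304]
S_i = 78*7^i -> [78, 546, 3822, 26754, 187278]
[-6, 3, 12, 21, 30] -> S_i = -6 + 9*i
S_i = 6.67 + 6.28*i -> [6.67, 12.95, 19.23, 25.51, 31.79]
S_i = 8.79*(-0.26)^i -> [8.79, -2.29, 0.59, -0.15, 0.04]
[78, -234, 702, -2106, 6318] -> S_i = 78*-3^i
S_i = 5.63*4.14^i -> [5.63, 23.31, 96.5, 399.49, 1653.9]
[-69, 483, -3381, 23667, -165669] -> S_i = -69*-7^i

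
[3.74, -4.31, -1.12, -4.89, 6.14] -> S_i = Random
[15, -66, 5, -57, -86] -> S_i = Random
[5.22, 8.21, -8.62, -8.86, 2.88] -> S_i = Random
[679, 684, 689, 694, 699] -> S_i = 679 + 5*i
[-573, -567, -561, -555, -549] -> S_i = -573 + 6*i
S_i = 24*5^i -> [24, 120, 600, 3000, 15000]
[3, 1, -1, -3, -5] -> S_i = 3 + -2*i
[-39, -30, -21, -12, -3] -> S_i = -39 + 9*i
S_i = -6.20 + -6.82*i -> [-6.2, -13.02, -19.84, -26.66, -33.48]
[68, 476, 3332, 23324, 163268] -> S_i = 68*7^i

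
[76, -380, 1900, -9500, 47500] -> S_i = 76*-5^i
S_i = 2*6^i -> [2, 12, 72, 432, 2592]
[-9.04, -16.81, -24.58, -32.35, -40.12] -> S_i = -9.04 + -7.77*i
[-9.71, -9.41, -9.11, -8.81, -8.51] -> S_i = -9.71 + 0.30*i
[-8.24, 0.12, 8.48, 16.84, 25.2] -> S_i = -8.24 + 8.36*i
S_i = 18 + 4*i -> [18, 22, 26, 30, 34]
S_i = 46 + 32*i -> [46, 78, 110, 142, 174]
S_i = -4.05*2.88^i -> [-4.05, -11.66, -33.59, -96.75, -278.63]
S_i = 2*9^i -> [2, 18, 162, 1458, 13122]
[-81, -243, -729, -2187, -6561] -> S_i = -81*3^i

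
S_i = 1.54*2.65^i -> [1.54, 4.08, 10.81, 28.66, 75.95]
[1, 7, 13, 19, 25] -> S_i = 1 + 6*i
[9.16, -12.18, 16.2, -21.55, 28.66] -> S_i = 9.16*(-1.33)^i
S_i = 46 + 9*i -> [46, 55, 64, 73, 82]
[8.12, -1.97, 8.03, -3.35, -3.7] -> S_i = Random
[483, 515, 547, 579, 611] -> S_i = 483 + 32*i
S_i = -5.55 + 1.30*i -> [-5.55, -4.25, -2.95, -1.65, -0.35]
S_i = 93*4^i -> [93, 372, 1488, 5952, 23808]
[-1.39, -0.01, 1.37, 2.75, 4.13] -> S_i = -1.39 + 1.38*i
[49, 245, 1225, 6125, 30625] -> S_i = 49*5^i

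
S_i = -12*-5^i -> [-12, 60, -300, 1500, -7500]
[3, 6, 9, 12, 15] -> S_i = 3 + 3*i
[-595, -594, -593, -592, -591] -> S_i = -595 + 1*i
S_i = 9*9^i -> [9, 81, 729, 6561, 59049]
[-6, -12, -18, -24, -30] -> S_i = -6 + -6*i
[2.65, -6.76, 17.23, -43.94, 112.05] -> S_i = 2.65*(-2.55)^i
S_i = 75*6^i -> [75, 450, 2700, 16200, 97200]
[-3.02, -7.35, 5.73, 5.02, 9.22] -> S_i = Random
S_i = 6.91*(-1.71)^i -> [6.91, -11.82, 20.21, -34.55, 59.08]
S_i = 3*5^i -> [3, 15, 75, 375, 1875]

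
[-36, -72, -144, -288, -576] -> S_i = -36*2^i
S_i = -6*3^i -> [-6, -18, -54, -162, -486]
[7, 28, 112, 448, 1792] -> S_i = 7*4^i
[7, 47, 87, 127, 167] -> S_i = 7 + 40*i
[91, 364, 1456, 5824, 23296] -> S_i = 91*4^i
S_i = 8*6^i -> [8, 48, 288, 1728, 10368]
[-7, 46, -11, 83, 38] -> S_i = Random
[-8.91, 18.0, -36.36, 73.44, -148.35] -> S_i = -8.91*(-2.02)^i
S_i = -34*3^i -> [-34, -102, -306, -918, -2754]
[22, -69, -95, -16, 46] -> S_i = Random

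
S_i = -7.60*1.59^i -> [-7.6, -12.08, -19.21, -30.55, -48.57]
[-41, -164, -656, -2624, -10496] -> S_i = -41*4^i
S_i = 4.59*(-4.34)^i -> [4.59, -19.92, 86.46, -375.22, 1628.44]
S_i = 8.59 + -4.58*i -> [8.59, 4.01, -0.57, -5.15, -9.73]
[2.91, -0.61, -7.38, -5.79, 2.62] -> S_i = Random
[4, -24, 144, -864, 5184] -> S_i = 4*-6^i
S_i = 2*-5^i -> [2, -10, 50, -250, 1250]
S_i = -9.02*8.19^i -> [-9.02, -73.87, -605.03, -4955.17, -40582.81]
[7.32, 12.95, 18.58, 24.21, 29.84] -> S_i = 7.32 + 5.63*i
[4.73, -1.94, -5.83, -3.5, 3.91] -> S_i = Random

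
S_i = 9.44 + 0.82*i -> [9.44, 10.26, 11.08, 11.9, 12.72]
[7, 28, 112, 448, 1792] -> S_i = 7*4^i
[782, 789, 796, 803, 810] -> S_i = 782 + 7*i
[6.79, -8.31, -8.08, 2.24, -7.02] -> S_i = Random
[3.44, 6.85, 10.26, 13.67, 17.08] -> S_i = 3.44 + 3.41*i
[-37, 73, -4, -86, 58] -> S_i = Random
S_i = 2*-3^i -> [2, -6, 18, -54, 162]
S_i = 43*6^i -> [43, 258, 1548, 9288, 55728]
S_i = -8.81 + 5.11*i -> [-8.81, -3.7, 1.41, 6.52, 11.63]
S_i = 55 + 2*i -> [55, 57, 59, 61, 63]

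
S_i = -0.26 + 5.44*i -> [-0.26, 5.18, 10.62, 16.06, 21.5]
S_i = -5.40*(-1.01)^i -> [-5.4, 5.45, -5.51, 5.56, -5.62]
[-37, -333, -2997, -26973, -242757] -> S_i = -37*9^i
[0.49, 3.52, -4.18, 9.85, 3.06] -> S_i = Random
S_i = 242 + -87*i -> [242, 155, 68, -19, -106]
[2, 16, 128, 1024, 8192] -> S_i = 2*8^i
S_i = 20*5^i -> [20, 100, 500, 2500, 12500]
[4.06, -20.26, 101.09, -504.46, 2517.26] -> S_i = 4.06*(-4.99)^i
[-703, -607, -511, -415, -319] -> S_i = -703 + 96*i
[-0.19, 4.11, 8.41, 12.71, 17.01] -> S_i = -0.19 + 4.30*i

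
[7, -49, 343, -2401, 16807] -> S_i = 7*-7^i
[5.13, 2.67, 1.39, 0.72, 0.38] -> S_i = 5.13*0.52^i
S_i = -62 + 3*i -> [-62, -59, -56, -53, -50]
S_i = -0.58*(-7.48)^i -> [-0.58, 4.34, -32.45, 242.74, -1815.66]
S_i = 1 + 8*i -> [1, 9, 17, 25, 33]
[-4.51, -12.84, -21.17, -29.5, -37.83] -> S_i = -4.51 + -8.33*i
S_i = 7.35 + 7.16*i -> [7.35, 14.51, 21.67, 28.83, 35.99]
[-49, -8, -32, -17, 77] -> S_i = Random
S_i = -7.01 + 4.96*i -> [-7.01, -2.05, 2.91, 7.87, 12.83]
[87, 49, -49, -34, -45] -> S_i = Random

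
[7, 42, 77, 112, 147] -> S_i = 7 + 35*i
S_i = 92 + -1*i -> [92, 91, 90, 89, 88]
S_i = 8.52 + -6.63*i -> [8.52, 1.89, -4.74, -11.37, -18.0]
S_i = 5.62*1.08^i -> [5.62, 6.07, 6.56, 7.08, 7.65]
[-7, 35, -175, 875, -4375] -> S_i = -7*-5^i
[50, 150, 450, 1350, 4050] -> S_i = 50*3^i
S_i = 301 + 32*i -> [301, 333, 365, 397, 429]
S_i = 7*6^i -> [7, 42, 252, 1512, 9072]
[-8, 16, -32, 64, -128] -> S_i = -8*-2^i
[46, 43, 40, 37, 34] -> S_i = 46 + -3*i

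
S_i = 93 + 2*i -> [93, 95, 97, 99, 101]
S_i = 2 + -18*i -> [2, -16, -34, -52, -70]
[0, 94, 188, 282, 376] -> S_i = 0 + 94*i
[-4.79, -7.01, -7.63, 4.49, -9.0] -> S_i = Random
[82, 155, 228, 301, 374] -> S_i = 82 + 73*i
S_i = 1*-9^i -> [1, -9, 81, -729, 6561]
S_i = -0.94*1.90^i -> [-0.94, -1.79, -3.39, -6.45, -12.25]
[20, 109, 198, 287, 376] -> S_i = 20 + 89*i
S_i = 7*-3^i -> [7, -21, 63, -189, 567]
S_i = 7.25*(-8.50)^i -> [7.25, -61.62, 523.81, -4452.41, 37845.45]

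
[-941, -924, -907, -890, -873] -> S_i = -941 + 17*i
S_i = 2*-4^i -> [2, -8, 32, -128, 512]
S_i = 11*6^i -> [11, 66, 396, 2376, 14256]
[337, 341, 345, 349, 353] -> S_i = 337 + 4*i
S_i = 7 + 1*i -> [7, 8, 9, 10, 11]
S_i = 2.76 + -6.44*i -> [2.76, -3.68, -10.12, -16.56, -23.0]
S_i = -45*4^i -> [-45, -180, -720, -2880, -11520]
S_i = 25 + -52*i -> [25, -27, -79, -131, -183]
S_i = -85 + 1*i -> [-85, -84, -83, -82, -81]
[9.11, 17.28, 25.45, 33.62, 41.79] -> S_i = 9.11 + 8.17*i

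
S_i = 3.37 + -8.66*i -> [3.37, -5.29, -13.95, -22.61, -31.27]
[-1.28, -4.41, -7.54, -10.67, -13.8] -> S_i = -1.28 + -3.13*i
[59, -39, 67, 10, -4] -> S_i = Random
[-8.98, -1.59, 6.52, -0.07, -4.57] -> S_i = Random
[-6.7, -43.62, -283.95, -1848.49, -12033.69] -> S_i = -6.70*6.51^i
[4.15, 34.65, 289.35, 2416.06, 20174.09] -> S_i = 4.15*8.35^i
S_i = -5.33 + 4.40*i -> [-5.33, -0.93, 3.47, 7.87, 12.27]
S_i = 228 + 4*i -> [228, 232, 236, 240, 244]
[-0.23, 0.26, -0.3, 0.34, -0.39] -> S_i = -0.23*(-1.14)^i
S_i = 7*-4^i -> [7, -28, 112, -448, 1792]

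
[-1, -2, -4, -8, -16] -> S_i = -1*2^i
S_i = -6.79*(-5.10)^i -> [-6.79, 34.63, -176.61, 900.7, -4593.57]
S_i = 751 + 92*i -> [751, 843, 935, 1027, 1119]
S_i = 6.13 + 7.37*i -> [6.13, 13.5, 20.87, 28.24, 35.61]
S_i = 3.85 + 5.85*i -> [3.85, 9.7, 15.55, 21.4, 27.25]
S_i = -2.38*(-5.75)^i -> [-2.38, 13.68, -78.69, 452.46, -2601.65]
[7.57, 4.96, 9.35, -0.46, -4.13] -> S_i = Random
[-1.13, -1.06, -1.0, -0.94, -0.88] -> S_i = -1.13*0.94^i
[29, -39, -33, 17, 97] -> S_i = Random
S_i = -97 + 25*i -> [-97, -72, -47, -22, 3]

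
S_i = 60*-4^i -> [60, -240, 960, -3840, 15360]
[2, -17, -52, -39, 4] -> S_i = Random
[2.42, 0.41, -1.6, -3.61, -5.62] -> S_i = 2.42 + -2.01*i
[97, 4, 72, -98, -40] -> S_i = Random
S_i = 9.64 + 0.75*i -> [9.64, 10.39, 11.14, 11.89, 12.64]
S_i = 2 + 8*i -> [2, 10, 18, 26, 34]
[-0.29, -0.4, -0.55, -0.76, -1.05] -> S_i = -0.29*1.38^i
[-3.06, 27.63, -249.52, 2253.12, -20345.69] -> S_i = -3.06*(-9.03)^i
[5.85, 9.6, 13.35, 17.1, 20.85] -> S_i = 5.85 + 3.75*i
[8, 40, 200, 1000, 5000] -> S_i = 8*5^i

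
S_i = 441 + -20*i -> [441, 421, 401, 381, 361]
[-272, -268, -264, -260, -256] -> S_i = -272 + 4*i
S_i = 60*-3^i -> [60, -180, 540, -1620, 4860]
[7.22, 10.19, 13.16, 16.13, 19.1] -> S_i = 7.22 + 2.97*i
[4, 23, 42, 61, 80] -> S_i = 4 + 19*i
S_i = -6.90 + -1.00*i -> [-6.9, -7.9, -8.9, -9.9, -10.9]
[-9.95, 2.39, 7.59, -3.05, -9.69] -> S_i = Random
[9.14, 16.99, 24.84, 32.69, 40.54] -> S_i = 9.14 + 7.85*i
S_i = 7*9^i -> [7, 63, 567, 5103, 45927]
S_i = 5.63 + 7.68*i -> [5.63, 13.31, 20.99, 28.67, 36.35]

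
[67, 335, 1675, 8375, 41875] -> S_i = 67*5^i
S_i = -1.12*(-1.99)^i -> [-1.12, 2.23, -4.44, 8.83, -17.56]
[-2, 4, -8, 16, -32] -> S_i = -2*-2^i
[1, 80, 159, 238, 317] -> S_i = 1 + 79*i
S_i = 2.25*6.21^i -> [2.25, 13.97, 86.77, 538.84, 3346.18]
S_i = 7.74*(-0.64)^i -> [7.74, -4.95, 3.17, -2.03, 1.3]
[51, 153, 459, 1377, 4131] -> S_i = 51*3^i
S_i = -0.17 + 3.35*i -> [-0.17, 3.18, 6.53, 9.88, 13.23]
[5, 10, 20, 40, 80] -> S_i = 5*2^i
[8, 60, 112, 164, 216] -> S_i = 8 + 52*i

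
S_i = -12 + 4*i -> [-12, -8, -4, 0, 4]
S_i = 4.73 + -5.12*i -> [4.73, -0.39, -5.51, -10.63, -15.75]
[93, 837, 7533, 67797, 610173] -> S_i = 93*9^i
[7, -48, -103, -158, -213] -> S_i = 7 + -55*i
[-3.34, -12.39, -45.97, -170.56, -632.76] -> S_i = -3.34*3.71^i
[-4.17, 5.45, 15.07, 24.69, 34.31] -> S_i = -4.17 + 9.62*i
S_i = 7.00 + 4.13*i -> [7.0, 11.13, 15.26, 19.39, 23.52]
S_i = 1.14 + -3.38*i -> [1.14, -2.24, -5.62, -9.0, -12.38]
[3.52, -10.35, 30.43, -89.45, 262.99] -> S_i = 3.52*(-2.94)^i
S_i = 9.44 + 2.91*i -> [9.44, 12.35, 15.26, 18.17, 21.08]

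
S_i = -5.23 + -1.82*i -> [-5.23, -7.05, -8.87, -10.69, -12.51]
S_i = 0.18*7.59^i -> [0.18, 1.37, 10.37, 78.7, 597.36]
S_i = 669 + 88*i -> [669, 757, 845, 933, 1021]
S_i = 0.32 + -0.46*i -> [0.32, -0.14, -0.6, -1.06, -1.52]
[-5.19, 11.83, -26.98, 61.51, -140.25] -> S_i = -5.19*(-2.28)^i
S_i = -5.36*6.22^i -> [-5.36, -33.34, -207.37, -1289.84, -8022.81]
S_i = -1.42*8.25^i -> [-1.42, -11.72, -96.65, -797.35, -6578.16]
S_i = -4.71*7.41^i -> [-4.71, -34.9, -258.62, -1916.35, -14200.18]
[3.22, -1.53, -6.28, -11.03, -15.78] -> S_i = 3.22 + -4.75*i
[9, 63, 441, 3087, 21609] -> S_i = 9*7^i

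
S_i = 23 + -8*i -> [23, 15, 7, -1, -9]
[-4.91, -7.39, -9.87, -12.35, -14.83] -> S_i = -4.91 + -2.48*i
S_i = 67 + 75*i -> [67, 142, 217, 292, 367]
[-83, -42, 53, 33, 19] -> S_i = Random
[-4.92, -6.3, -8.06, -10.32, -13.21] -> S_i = -4.92*1.28^i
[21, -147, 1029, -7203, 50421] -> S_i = 21*-7^i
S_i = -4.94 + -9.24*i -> [-4.94, -14.18, -23.42, -32.66, -41.9]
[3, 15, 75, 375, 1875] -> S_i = 3*5^i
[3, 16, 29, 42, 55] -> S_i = 3 + 13*i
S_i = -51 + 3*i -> [-51, -48, -45, -42, -39]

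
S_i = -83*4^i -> [-83, -332, -1328, -5312, -21248]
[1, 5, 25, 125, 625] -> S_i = 1*5^i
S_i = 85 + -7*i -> [85, 78, 71, 64, 57]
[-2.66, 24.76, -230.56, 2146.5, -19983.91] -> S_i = -2.66*(-9.31)^i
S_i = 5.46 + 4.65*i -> [5.46, 10.11, 14.76, 19.41, 24.06]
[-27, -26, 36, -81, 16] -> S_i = Random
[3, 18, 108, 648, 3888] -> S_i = 3*6^i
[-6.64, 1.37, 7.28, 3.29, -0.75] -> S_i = Random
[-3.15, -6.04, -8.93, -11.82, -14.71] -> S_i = -3.15 + -2.89*i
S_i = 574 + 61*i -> [574, 635, 696, 757, 818]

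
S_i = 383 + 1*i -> [383, 384, 385, 386, 387]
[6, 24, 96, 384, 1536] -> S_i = 6*4^i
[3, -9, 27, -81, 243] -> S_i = 3*-3^i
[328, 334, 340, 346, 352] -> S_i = 328 + 6*i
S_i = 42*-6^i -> [42, -252, 1512, -9072, 54432]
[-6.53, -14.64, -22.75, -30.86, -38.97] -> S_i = -6.53 + -8.11*i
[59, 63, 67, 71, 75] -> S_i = 59 + 4*i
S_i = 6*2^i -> [6, 12, 24, 48, 96]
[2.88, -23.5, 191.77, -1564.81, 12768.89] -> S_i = 2.88*(-8.16)^i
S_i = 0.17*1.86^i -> [0.17, 0.32, 0.59, 1.09, 2.03]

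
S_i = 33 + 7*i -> [33, 40, 47, 54, 61]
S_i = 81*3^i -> [81, 243, 729, 2187, 6561]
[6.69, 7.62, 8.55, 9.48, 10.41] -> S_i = 6.69 + 0.93*i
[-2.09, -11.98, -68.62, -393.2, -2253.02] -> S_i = -2.09*5.73^i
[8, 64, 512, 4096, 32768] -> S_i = 8*8^i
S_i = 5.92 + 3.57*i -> [5.92, 9.49, 13.06, 16.63, 20.2]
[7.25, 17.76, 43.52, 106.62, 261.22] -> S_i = 7.25*2.45^i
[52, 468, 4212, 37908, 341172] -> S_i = 52*9^i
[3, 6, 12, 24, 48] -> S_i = 3*2^i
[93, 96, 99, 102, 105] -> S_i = 93 + 3*i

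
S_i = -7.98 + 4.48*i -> [-7.98, -3.5, 0.98, 5.46, 9.94]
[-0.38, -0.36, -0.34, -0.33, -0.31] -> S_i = -0.38*0.95^i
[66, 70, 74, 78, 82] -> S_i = 66 + 4*i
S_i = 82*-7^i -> [82, -574, 4018, -28126, 196882]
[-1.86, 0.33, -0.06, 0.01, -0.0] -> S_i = -1.86*(-0.18)^i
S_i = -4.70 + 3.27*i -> [-4.7, -1.43, 1.84, 5.11, 8.38]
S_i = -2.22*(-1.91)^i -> [-2.22, 4.24, -8.1, 15.47, -29.55]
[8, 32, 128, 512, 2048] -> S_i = 8*4^i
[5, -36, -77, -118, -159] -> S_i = 5 + -41*i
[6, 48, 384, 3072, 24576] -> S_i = 6*8^i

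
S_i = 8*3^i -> [8, 24, 72, 216, 648]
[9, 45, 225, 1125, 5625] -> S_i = 9*5^i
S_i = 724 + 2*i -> [724, 726, 728, 730, 732]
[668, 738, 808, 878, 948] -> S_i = 668 + 70*i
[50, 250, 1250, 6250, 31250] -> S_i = 50*5^i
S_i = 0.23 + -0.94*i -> [0.23, -0.71, -1.65, -2.59, -3.53]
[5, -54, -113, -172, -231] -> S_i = 5 + -59*i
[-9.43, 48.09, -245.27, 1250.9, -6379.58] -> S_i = -9.43*(-5.10)^i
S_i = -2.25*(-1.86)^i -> [-2.25, 4.19, -7.78, 14.48, -26.93]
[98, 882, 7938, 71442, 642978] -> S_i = 98*9^i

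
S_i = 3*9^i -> [3, 27, 243, 2187, 19683]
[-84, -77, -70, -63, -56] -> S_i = -84 + 7*i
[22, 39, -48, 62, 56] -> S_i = Random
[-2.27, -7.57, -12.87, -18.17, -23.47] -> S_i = -2.27 + -5.30*i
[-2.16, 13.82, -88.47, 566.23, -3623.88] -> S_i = -2.16*(-6.40)^i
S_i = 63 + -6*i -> [63, 57, 51, 45, 39]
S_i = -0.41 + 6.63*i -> [-0.41, 6.22, 12.85, 19.48, 26.11]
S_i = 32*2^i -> [32, 64, 128, 256, 512]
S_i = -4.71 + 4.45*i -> [-4.71, -0.26, 4.19, 8.64, 13.09]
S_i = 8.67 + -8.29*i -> [8.67, 0.38, -7.91, -16.2, -24.49]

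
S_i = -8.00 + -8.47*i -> [-8.0, -16.47, -24.94, -33.41, -41.88]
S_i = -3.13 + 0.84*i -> [-3.13, -2.29, -1.45, -0.61, 0.23]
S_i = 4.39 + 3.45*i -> [4.39, 7.84, 11.29, 14.74, 18.19]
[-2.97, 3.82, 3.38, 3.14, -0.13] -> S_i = Random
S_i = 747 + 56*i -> [747, 803, 859, 915, 971]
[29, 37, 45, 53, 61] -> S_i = 29 + 8*i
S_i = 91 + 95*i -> [91, 186, 281, 376, 471]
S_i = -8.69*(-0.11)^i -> [-8.69, 0.96, -0.11, 0.01, -0.0]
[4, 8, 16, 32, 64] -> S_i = 4*2^i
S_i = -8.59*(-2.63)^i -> [-8.59, 22.59, -59.42, 156.26, -410.98]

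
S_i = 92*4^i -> [92, 368, 1472, 5888, 23552]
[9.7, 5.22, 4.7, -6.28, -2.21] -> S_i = Random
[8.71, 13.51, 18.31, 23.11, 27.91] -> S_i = 8.71 + 4.80*i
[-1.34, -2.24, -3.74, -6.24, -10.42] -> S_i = -1.34*1.67^i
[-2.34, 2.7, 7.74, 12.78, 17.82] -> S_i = -2.34 + 5.04*i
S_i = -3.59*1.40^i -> [-3.59, -5.03, -7.04, -9.85, -13.79]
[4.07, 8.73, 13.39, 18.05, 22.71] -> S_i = 4.07 + 4.66*i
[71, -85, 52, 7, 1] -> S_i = Random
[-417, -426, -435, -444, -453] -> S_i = -417 + -9*i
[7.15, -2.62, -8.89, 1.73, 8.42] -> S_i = Random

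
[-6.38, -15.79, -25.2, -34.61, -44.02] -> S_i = -6.38 + -9.41*i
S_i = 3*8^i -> [3, 24, 192, 1536, 12288]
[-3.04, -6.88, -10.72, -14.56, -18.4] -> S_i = -3.04 + -3.84*i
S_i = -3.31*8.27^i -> [-3.31, -27.37, -226.38, -1872.17, -15482.82]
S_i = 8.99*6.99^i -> [8.99, 62.84, 439.25, 3070.37, 21461.91]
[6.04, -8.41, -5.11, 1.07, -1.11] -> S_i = Random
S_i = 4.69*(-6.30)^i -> [4.69, -29.55, 186.15, -1172.72, 7388.14]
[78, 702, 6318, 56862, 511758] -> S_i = 78*9^i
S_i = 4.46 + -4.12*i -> [4.46, 0.34, -3.78, -7.9, -12.02]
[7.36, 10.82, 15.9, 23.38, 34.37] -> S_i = 7.36*1.47^i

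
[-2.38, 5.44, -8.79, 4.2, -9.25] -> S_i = Random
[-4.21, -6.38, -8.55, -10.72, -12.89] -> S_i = -4.21 + -2.17*i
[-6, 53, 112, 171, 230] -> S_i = -6 + 59*i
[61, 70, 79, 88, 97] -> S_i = 61 + 9*i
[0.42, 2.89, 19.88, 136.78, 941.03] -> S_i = 0.42*6.88^i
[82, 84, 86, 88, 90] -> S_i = 82 + 2*i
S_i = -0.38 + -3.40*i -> [-0.38, -3.78, -7.18, -10.58, -13.98]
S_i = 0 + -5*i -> [0, -5, -10, -15, -20]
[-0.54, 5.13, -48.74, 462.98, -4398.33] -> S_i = -0.54*(-9.50)^i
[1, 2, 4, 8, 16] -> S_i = 1*2^i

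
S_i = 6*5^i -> [6, 30, 150, 750, 3750]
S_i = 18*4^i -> [18, 72, 288, 1152, 4608]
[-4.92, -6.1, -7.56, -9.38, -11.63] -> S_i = -4.92*1.24^i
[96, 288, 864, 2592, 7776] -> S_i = 96*3^i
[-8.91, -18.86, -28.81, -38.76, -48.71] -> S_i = -8.91 + -9.95*i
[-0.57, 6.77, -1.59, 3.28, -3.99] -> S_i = Random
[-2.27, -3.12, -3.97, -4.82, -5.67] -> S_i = -2.27 + -0.85*i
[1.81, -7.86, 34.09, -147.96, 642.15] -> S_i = 1.81*(-4.34)^i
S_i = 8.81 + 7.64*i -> [8.81, 16.45, 24.09, 31.73, 39.37]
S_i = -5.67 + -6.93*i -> [-5.67, -12.6, -19.53, -26.46, -33.39]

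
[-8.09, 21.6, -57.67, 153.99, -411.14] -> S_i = -8.09*(-2.67)^i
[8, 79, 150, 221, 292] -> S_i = 8 + 71*i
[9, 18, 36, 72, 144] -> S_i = 9*2^i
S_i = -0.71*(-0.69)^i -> [-0.71, 0.49, -0.34, 0.23, -0.16]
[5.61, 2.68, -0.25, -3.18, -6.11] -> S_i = 5.61 + -2.93*i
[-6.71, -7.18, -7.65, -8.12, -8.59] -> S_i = -6.71 + -0.47*i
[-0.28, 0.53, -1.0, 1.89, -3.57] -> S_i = -0.28*(-1.89)^i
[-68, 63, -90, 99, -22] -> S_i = Random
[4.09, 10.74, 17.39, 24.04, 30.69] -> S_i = 4.09 + 6.65*i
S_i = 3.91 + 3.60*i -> [3.91, 7.51, 11.11, 14.71, 18.31]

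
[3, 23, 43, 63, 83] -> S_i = 3 + 20*i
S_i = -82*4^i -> [-82, -328, -1312, -5248, -20992]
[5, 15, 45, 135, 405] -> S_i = 5*3^i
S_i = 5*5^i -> [5, 25, 125, 625, 3125]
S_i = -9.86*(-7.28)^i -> [-9.86, 71.78, -522.56, 3804.27, -27695.07]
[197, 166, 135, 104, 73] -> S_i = 197 + -31*i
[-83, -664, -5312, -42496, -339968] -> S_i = -83*8^i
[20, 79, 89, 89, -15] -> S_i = Random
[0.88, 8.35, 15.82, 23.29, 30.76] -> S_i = 0.88 + 7.47*i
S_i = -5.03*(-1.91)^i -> [-5.03, 9.61, -18.35, 35.05, -66.94]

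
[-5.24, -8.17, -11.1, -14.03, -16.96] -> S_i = -5.24 + -2.93*i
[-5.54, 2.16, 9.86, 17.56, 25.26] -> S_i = -5.54 + 7.70*i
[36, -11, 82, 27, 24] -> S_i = Random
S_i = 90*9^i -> [90, 810, 7290, 65610, 590490]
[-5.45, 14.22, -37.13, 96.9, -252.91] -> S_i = -5.45*(-2.61)^i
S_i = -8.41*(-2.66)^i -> [-8.41, 22.37, -59.51, 158.29, -421.04]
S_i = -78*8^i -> [-78, -624, -4992, -39936, -319488]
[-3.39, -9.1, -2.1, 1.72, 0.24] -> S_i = Random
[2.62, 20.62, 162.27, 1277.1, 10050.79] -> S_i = 2.62*7.87^i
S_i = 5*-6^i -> [5, -30, 180, -1080, 6480]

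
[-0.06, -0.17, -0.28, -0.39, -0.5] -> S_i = -0.06 + -0.11*i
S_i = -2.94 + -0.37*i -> [-2.94, -3.31, -3.68, -4.05, -4.42]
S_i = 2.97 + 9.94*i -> [2.97, 12.91, 22.85, 32.79, 42.73]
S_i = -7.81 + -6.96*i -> [-7.81, -14.77, -21.73, -28.69, -35.65]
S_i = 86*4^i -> [86, 344, 1376, 5504, 22016]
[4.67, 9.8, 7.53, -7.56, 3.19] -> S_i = Random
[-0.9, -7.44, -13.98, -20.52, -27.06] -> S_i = -0.90 + -6.54*i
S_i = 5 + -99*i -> [5, -94, -193, -292, -391]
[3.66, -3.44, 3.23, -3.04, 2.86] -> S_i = 3.66*(-0.94)^i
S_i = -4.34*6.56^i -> [-4.34, -28.47, -186.77, -1225.18, -8037.21]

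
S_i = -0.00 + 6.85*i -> [0.0, 6.85, 13.7, 20.55, 27.4]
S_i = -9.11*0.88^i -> [-9.11, -8.02, -7.05, -6.21, -5.46]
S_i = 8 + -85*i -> [8, -77, -162, -247, -332]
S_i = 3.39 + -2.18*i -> [3.39, 1.21, -0.97, -3.15, -5.33]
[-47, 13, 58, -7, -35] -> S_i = Random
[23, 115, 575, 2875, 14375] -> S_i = 23*5^i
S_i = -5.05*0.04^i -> [-5.05, -0.2, -0.01, -0.0, -0.0]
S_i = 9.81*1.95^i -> [9.81, 19.13, 37.3, 72.74, 141.84]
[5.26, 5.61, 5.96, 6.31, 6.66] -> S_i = 5.26 + 0.35*i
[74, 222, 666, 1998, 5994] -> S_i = 74*3^i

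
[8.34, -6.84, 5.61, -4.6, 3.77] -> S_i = 8.34*(-0.82)^i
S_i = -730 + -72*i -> [-730, -802, -874, -946, -1018]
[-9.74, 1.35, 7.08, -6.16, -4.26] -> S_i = Random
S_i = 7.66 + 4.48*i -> [7.66, 12.14, 16.62, 21.1, 25.58]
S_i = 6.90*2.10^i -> [6.9, 14.49, 30.43, 63.9, 134.19]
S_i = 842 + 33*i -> [842, 875, 908, 941, 974]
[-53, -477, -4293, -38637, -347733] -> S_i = -53*9^i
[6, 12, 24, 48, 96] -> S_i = 6*2^i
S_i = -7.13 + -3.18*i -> [-7.13, -10.31, -13.49, -16.67, -19.85]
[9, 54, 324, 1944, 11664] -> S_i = 9*6^i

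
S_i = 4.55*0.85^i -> [4.55, 3.87, 3.29, 2.79, 2.38]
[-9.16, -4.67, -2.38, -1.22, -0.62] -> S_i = -9.16*0.51^i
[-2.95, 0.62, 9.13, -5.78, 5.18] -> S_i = Random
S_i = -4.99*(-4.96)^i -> [-4.99, 24.75, -122.76, 608.9, -3020.14]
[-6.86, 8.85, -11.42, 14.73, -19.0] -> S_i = -6.86*(-1.29)^i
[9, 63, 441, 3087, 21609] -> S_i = 9*7^i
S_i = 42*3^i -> [42, 126, 378, 1134, 3402]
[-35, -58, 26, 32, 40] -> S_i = Random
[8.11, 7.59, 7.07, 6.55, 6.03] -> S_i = 8.11 + -0.52*i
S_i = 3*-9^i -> [3, -27, 243, -2187, 19683]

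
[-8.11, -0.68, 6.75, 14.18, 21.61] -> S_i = -8.11 + 7.43*i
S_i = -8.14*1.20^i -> [-8.14, -9.77, -11.72, -14.07, -16.88]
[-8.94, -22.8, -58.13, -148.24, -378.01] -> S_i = -8.94*2.55^i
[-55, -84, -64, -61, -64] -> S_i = Random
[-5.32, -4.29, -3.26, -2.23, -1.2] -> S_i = -5.32 + 1.03*i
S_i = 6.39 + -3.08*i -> [6.39, 3.31, 0.23, -2.85, -5.93]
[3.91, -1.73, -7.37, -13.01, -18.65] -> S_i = 3.91 + -5.64*i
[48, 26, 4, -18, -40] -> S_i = 48 + -22*i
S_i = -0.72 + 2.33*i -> [-0.72, 1.61, 3.94, 6.27, 8.6]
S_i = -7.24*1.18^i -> [-7.24, -8.54, -10.08, -11.9, -14.04]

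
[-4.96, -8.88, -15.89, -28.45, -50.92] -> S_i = -4.96*1.79^i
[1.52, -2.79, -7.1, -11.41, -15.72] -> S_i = 1.52 + -4.31*i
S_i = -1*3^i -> [-1, -3, -9, -27, -81]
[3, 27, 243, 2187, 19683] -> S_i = 3*9^i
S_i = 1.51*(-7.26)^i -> [1.51, -10.96, 79.59, -577.81, 4194.92]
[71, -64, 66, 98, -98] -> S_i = Random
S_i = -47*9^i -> [-47, -423, -3807, -34263, -308367]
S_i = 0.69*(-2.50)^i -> [0.69, -1.72, 4.31, -10.78, 26.95]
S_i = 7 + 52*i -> [7, 59, 111, 163, 215]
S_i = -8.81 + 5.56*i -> [-8.81, -3.25, 2.31, 7.87, 13.43]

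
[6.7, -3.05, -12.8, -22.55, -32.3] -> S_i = 6.70 + -9.75*i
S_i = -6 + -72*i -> [-6, -78, -150, -222, -294]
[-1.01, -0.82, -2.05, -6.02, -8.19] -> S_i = Random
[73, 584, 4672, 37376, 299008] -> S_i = 73*8^i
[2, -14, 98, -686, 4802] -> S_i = 2*-7^i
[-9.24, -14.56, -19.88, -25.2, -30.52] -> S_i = -9.24 + -5.32*i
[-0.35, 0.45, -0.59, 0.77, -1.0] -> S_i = -0.35*(-1.30)^i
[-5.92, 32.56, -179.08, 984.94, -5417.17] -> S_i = -5.92*(-5.50)^i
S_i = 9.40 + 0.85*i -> [9.4, 10.25, 11.1, 11.95, 12.8]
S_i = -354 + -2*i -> [-354, -356, -358, -360, -362]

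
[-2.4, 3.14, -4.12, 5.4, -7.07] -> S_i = -2.40*(-1.31)^i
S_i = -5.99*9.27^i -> [-5.99, -55.53, -514.74, -4771.62, -44232.94]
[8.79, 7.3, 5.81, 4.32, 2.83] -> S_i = 8.79 + -1.49*i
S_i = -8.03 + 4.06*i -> [-8.03, -3.97, 0.09, 4.15, 8.21]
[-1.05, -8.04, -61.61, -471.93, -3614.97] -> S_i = -1.05*7.66^i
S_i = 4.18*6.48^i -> [4.18, 27.09, 175.52, 1137.37, 7370.15]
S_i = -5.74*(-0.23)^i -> [-5.74, 1.32, -0.3, 0.07, -0.02]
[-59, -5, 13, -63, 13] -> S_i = Random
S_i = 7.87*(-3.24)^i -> [7.87, -25.5, 82.62, -267.68, 867.27]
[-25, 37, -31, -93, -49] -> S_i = Random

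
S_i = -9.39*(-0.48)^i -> [-9.39, 4.51, -2.16, 1.04, -0.5]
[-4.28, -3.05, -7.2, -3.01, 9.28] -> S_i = Random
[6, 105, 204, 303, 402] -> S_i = 6 + 99*i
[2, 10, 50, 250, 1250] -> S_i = 2*5^i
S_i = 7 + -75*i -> [7, -68, -143, -218, -293]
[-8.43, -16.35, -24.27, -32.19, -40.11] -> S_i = -8.43 + -7.92*i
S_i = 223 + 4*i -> [223, 227, 231, 235, 239]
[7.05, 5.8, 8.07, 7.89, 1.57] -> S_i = Random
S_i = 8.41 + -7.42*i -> [8.41, 0.99, -6.43, -13.85, -21.27]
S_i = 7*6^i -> [7, 42, 252, 1512, 9072]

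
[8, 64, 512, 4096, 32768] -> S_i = 8*8^i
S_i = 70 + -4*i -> [70, 66, 62, 58, 54]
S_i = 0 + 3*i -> [0, 3, 6, 9, 12]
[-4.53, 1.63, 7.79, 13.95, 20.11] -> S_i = -4.53 + 6.16*i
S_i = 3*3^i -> [3, 9, 27, 81, 243]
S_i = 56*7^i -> [56, 392, 2744, 19208, 134456]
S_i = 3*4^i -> [3, 12, 48, 192, 768]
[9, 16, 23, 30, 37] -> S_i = 9 + 7*i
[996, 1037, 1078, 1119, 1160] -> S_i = 996 + 41*i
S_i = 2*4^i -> [2, 8, 32, 128, 512]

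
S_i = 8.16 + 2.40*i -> [8.16, 10.56, 12.96, 15.36, 17.76]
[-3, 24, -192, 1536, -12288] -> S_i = -3*-8^i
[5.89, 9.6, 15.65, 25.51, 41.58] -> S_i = 5.89*1.63^i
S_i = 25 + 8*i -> [25, 33, 41, 49, 57]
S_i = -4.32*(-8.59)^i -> [-4.32, 37.11, -318.76, 2738.19, -23521.03]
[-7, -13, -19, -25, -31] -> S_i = -7 + -6*i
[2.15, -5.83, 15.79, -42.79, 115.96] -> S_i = 2.15*(-2.71)^i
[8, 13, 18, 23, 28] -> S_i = 8 + 5*i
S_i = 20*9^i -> [20, 180, 1620, 14580, 131220]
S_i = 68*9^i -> [68, 612, 5508, 49572, 446148]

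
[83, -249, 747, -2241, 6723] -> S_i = 83*-3^i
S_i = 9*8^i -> [9, 72, 576, 4608, 36864]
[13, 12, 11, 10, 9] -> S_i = 13 + -1*i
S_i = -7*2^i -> [-7, -14, -28, -56, -112]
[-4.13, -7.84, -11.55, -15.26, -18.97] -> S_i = -4.13 + -3.71*i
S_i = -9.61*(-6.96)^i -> [-9.61, 66.89, -465.52, 3240.05, -22550.72]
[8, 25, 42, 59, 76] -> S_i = 8 + 17*i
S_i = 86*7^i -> [86, 602, 4214, 29498, 206486]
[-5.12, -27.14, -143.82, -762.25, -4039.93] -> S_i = -5.12*5.30^i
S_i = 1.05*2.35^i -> [1.05, 2.47, 5.8, 13.63, 32.02]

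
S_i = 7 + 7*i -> [7, 14, 21, 28, 35]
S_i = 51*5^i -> [51, 255, 1275, 6375, 31875]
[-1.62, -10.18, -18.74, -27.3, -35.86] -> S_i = -1.62 + -8.56*i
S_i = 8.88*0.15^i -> [8.88, 1.33, 0.2, 0.03, 0.0]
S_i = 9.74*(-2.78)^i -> [9.74, -27.08, 75.27, -209.26, 581.75]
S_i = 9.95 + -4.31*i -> [9.95, 5.64, 1.33, -2.98, -7.29]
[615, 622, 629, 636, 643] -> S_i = 615 + 7*i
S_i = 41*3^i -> [41, 123, 369, 1107, 3321]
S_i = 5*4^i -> [5, 20, 80, 320, 1280]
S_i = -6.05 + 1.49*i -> [-6.05, -4.56, -3.07, -1.58, -0.09]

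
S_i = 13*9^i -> [13, 117, 1053, 9477, 85293]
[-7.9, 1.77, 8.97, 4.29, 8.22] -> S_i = Random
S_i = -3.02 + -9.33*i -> [-3.02, -12.35, -21.68, -31.01, -40.34]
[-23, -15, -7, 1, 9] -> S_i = -23 + 8*i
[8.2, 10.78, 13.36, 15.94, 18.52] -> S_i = 8.20 + 2.58*i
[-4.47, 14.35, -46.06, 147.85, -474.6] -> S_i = -4.47*(-3.21)^i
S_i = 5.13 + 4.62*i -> [5.13, 9.75, 14.37, 18.99, 23.61]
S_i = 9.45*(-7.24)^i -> [9.45, -68.42, 495.35, -3586.31, 25964.87]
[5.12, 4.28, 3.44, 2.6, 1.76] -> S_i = 5.12 + -0.84*i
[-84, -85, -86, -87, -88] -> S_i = -84 + -1*i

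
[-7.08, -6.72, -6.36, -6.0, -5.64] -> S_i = -7.08 + 0.36*i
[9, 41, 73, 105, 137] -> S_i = 9 + 32*i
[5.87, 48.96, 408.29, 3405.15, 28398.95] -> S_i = 5.87*8.34^i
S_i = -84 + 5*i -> [-84, -79, -74, -69, -64]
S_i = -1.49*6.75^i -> [-1.49, -10.06, -67.89, -458.24, -3093.15]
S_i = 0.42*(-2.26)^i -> [0.42, -0.95, 2.15, -4.85, 10.96]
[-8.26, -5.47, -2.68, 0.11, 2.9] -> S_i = -8.26 + 2.79*i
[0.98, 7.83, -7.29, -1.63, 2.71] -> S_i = Random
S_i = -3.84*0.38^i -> [-3.84, -1.46, -0.55, -0.21, -0.08]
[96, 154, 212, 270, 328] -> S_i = 96 + 58*i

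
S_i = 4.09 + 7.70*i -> [4.09, 11.79, 19.49, 27.19, 34.89]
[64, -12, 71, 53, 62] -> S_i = Random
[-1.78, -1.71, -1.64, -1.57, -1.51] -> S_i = -1.78*0.96^i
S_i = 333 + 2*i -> [333, 335, 337, 339, 341]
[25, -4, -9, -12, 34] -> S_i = Random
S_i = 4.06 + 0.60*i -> [4.06, 4.66, 5.26, 5.86, 6.46]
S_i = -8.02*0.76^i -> [-8.02, -6.1, -4.63, -3.52, -2.68]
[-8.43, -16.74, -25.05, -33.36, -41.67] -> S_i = -8.43 + -8.31*i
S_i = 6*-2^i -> [6, -12, 24, -48, 96]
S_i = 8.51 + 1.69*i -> [8.51, 10.2, 11.89, 13.58, 15.27]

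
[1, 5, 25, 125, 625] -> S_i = 1*5^i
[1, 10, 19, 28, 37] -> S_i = 1 + 9*i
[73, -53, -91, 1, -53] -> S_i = Random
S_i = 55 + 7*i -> [55, 62, 69, 76, 83]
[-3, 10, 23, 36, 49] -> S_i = -3 + 13*i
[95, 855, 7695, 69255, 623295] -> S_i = 95*9^i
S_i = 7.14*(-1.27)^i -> [7.14, -9.07, 11.52, -14.63, 18.57]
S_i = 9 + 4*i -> [9, 13, 17, 21, 25]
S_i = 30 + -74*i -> [30, -44, -118, -192, -266]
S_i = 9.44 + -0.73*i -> [9.44, 8.71, 7.98, 7.25, 6.52]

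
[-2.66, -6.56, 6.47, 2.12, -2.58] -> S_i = Random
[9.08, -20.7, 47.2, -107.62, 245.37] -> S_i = 9.08*(-2.28)^i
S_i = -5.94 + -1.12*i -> [-5.94, -7.06, -8.18, -9.3, -10.42]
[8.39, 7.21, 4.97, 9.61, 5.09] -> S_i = Random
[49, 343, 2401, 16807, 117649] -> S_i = 49*7^i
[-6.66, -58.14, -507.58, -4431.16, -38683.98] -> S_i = -6.66*8.73^i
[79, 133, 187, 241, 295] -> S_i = 79 + 54*i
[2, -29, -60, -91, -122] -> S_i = 2 + -31*i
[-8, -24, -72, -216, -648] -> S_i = -8*3^i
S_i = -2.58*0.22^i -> [-2.58, -0.57, -0.12, -0.03, -0.01]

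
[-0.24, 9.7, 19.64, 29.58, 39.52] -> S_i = -0.24 + 9.94*i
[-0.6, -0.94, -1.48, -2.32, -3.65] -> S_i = -0.60*1.57^i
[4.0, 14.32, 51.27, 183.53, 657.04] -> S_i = 4.00*3.58^i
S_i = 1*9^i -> [1, 9, 81, 729, 6561]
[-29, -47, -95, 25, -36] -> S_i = Random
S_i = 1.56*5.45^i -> [1.56, 8.5, 46.34, 252.53, 1376.29]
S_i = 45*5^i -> [45, 225, 1125, 5625, 28125]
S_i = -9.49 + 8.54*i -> [-9.49, -0.95, 7.59, 16.13, 24.67]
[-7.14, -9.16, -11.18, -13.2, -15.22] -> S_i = -7.14 + -2.02*i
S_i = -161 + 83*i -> [-161, -78, 5, 88, 171]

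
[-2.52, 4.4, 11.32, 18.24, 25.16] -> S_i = -2.52 + 6.92*i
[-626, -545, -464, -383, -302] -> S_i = -626 + 81*i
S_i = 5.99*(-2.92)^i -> [5.99, -17.49, 51.07, -149.13, 435.47]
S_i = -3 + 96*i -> [-3, 93, 189, 285, 381]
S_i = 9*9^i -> [9, 81, 729, 6561, 59049]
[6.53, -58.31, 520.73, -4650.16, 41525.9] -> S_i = 6.53*(-8.93)^i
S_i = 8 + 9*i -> [8, 17, 26, 35, 44]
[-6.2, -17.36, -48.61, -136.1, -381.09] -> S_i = -6.20*2.80^i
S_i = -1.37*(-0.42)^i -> [-1.37, 0.58, -0.24, 0.1, -0.04]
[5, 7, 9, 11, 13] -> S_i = 5 + 2*i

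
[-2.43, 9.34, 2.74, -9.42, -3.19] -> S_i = Random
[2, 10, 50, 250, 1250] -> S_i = 2*5^i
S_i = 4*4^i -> [4, 16, 64, 256, 1024]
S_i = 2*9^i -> [2, 18, 162, 1458, 13122]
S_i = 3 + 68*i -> [3, 71, 139, 207, 275]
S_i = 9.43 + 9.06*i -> [9.43, 18.49, 27.55, 36.61, 45.67]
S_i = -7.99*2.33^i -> [-7.99, -18.62, -43.38, -101.07, -235.49]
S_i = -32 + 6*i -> [-32, -26, -20, -14, -8]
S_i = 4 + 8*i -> [4, 12, 20, 28, 36]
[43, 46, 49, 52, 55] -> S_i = 43 + 3*i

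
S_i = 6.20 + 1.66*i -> [6.2, 7.86, 9.52, 11.18, 12.84]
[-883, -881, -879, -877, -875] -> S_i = -883 + 2*i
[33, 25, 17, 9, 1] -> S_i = 33 + -8*i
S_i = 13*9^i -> [13, 117, 1053, 9477, 85293]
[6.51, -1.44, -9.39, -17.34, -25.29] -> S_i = 6.51 + -7.95*i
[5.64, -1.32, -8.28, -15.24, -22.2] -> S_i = 5.64 + -6.96*i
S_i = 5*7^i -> [5, 35, 245, 1715, 12005]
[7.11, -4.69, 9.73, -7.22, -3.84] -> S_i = Random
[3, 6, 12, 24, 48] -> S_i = 3*2^i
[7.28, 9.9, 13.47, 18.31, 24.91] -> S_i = 7.28*1.36^i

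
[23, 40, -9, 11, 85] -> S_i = Random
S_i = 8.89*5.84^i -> [8.89, 51.92, 303.2, 1770.68, 10340.78]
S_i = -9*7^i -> [-9, -63, -441, -3087, -21609]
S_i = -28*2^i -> [-28, -56, -112, -224, -448]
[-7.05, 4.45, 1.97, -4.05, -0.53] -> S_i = Random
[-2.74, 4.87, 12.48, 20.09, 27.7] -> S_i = -2.74 + 7.61*i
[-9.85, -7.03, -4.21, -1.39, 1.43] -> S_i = -9.85 + 2.82*i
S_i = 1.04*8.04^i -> [1.04, 8.36, 67.23, 540.51, 4345.68]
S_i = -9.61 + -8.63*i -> [-9.61, -18.24, -26.87, -35.5, -44.13]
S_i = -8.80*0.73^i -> [-8.8, -6.42, -4.69, -3.42, -2.5]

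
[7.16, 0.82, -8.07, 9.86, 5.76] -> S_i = Random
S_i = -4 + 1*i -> [-4, -3, -2, -1, 0]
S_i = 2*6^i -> [2, 12, 72, 432, 2592]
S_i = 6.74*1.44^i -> [6.74, 9.71, 13.98, 20.13, 28.98]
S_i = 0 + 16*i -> [0, 16, 32, 48, 64]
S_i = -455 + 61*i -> [-455, -394, -333, -272, -211]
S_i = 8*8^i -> [8, 64, 512, 4096, 32768]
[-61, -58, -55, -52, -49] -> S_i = -61 + 3*i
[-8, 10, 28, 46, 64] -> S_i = -8 + 18*i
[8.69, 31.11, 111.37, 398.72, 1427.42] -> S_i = 8.69*3.58^i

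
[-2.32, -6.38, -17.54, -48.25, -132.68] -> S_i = -2.32*2.75^i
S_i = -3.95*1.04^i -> [-3.95, -4.11, -4.27, -4.44, -4.62]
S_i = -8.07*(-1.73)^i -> [-8.07, 13.96, -24.15, 41.78, -72.29]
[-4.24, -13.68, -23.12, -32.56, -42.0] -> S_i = -4.24 + -9.44*i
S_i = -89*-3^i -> [-89, 267, -801, 2403, -7209]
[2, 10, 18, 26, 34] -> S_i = 2 + 8*i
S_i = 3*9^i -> [3, 27, 243, 2187, 19683]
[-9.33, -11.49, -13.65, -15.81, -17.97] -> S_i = -9.33 + -2.16*i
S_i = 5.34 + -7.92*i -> [5.34, -2.58, -10.5, -18.42, -26.34]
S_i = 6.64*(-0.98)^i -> [6.64, -6.51, 6.38, -6.25, 6.12]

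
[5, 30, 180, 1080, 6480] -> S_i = 5*6^i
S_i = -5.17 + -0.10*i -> [-5.17, -5.27, -5.37, -5.47, -5.57]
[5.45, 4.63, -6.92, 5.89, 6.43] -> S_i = Random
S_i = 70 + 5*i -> [70, 75, 80, 85, 90]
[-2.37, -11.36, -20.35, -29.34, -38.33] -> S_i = -2.37 + -8.99*i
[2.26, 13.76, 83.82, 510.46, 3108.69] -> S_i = 2.26*6.09^i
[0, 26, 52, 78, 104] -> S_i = 0 + 26*i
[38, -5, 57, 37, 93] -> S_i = Random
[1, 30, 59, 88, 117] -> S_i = 1 + 29*i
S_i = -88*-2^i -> [-88, 176, -352, 704, -1408]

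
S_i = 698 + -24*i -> [698, 674, 650, 626, 602]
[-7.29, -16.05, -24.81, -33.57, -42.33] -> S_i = -7.29 + -8.76*i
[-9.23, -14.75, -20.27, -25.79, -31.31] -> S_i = -9.23 + -5.52*i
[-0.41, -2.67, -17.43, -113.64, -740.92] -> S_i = -0.41*6.52^i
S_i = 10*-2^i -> [10, -20, 40, -80, 160]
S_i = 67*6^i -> [67, 402, 2412, 14472, 86832]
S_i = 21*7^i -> [21, 147, 1029, 7203, 50421]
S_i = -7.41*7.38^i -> [-7.41, -54.69, -403.58, -2978.43, -21980.81]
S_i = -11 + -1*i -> [-11, -12, -13, -14, -15]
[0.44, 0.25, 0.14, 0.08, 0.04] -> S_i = 0.44*0.56^i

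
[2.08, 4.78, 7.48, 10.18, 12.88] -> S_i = 2.08 + 2.70*i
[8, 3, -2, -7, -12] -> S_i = 8 + -5*i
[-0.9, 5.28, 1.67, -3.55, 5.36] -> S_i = Random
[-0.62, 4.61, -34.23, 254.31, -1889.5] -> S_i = -0.62*(-7.43)^i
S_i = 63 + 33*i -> [63, 96, 129, 162, 195]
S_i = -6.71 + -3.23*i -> [-6.71, -9.94, -13.17, -16.4, -19.63]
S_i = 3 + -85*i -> [3, -82, -167, -252, -337]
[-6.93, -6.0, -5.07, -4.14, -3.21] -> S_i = -6.93 + 0.93*i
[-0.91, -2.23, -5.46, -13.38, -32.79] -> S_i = -0.91*2.45^i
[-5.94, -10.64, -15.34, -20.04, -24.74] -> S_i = -5.94 + -4.70*i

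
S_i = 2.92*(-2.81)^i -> [2.92, -8.21, 23.06, -64.79, 182.06]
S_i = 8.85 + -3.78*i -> [8.85, 5.07, 1.29, -2.49, -6.27]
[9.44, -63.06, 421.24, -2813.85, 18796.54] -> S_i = 9.44*(-6.68)^i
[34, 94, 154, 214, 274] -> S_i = 34 + 60*i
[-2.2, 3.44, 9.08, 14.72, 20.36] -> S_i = -2.20 + 5.64*i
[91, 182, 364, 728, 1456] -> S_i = 91*2^i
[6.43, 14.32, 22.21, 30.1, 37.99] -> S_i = 6.43 + 7.89*i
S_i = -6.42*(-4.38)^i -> [-6.42, 28.12, -123.16, 539.46, -2362.82]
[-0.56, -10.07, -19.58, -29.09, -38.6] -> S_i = -0.56 + -9.51*i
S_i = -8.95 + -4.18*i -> [-8.95, -13.13, -17.31, -21.49, -25.67]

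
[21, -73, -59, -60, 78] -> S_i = Random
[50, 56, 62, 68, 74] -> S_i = 50 + 6*i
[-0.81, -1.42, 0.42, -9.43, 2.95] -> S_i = Random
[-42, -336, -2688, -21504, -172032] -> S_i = -42*8^i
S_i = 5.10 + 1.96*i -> [5.1, 7.06, 9.02, 10.98, 12.94]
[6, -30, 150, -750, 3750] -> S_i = 6*-5^i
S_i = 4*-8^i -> [4, -32, 256, -2048, 16384]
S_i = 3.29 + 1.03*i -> [3.29, 4.32, 5.35, 6.38, 7.41]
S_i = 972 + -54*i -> [972, 918, 864, 810, 756]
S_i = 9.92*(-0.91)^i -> [9.92, -9.03, 8.21, -7.48, 6.8]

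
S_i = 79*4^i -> [79, 316, 1264, 5056, 20224]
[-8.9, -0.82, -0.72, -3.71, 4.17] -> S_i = Random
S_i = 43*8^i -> [43, 344, 2752, 22016, 176128]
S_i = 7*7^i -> [7, 49, 343, 2401, 16807]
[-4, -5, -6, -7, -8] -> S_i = -4 + -1*i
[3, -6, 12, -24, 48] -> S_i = 3*-2^i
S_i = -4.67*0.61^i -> [-4.67, -2.85, -1.74, -1.06, -0.65]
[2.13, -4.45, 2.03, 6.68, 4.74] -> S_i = Random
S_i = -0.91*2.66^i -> [-0.91, -2.42, -6.44, -17.13, -45.56]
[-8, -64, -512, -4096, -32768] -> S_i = -8*8^i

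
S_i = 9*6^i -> [9, 54, 324, 1944, 11664]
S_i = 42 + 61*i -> [42, 103, 164, 225, 286]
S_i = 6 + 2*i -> [6, 8, 10, 12, 14]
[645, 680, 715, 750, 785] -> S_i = 645 + 35*i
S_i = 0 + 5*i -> [0, 5, 10, 15, 20]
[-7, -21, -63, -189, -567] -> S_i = -7*3^i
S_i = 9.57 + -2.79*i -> [9.57, 6.78, 3.99, 1.2, -1.59]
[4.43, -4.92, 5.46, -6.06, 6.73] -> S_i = 4.43*(-1.11)^i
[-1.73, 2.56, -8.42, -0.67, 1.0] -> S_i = Random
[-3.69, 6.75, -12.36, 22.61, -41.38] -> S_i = -3.69*(-1.83)^i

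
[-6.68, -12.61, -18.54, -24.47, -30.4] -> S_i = -6.68 + -5.93*i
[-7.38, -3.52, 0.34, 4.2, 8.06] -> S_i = -7.38 + 3.86*i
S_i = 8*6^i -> [8, 48, 288, 1728, 10368]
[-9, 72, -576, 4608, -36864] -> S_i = -9*-8^i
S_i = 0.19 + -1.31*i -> [0.19, -1.12, -2.43, -3.74, -5.05]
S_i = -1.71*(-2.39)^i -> [-1.71, 4.09, -9.77, 23.34, -55.79]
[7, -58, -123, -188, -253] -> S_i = 7 + -65*i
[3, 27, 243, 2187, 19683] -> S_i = 3*9^i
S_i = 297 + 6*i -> [297, 303, 309, 315, 321]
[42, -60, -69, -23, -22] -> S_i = Random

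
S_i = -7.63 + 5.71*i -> [-7.63, -1.92, 3.79, 9.5, 15.21]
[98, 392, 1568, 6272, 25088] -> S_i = 98*4^i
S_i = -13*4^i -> [-13, -52, -208, -832, -3328]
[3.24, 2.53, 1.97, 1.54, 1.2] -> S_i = 3.24*0.78^i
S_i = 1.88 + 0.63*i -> [1.88, 2.51, 3.14, 3.77, 4.4]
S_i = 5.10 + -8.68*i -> [5.1, -3.58, -12.26, -20.94, -29.62]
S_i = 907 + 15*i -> [907, 922, 937, 952, 967]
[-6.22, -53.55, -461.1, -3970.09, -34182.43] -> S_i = -6.22*8.61^i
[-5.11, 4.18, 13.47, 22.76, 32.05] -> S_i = -5.11 + 9.29*i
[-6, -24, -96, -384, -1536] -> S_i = -6*4^i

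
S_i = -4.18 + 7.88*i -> [-4.18, 3.7, 11.58, 19.46, 27.34]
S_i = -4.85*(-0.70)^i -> [-4.85, 3.39, -2.38, 1.66, -1.16]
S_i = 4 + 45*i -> [4, 49, 94, 139, 184]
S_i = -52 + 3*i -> [-52, -49, -46, -43, -40]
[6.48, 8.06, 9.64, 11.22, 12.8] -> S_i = 6.48 + 1.58*i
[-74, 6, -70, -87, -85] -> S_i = Random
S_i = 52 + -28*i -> [52, 24, -4, -32, -60]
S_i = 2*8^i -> [2, 16, 128, 1024, 8192]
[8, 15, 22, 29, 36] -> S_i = 8 + 7*i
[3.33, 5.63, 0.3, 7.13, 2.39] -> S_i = Random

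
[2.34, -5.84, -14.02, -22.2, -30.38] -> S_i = 2.34 + -8.18*i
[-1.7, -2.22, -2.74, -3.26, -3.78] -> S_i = -1.70 + -0.52*i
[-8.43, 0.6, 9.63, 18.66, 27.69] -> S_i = -8.43 + 9.03*i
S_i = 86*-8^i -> [86, -688, 5504, -44032, 352256]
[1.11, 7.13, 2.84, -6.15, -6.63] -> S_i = Random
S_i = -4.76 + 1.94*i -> [-4.76, -2.82, -0.88, 1.06, 3.0]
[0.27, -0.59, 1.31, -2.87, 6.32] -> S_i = 0.27*(-2.20)^i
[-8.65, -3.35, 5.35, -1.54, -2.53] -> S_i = Random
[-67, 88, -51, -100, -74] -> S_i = Random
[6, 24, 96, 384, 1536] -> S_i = 6*4^i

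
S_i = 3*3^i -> [3, 9, 27, 81, 243]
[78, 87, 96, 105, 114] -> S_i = 78 + 9*i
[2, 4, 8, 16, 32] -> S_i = 2*2^i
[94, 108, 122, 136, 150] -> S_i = 94 + 14*i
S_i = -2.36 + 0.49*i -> [-2.36, -1.87, -1.38, -0.89, -0.4]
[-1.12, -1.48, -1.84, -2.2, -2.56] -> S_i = -1.12 + -0.36*i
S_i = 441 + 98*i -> [441, 539, 637, 735, 833]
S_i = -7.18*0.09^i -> [-7.18, -0.65, -0.06, -0.01, -0.0]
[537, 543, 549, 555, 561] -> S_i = 537 + 6*i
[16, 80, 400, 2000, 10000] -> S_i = 16*5^i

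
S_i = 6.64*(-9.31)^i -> [6.64, -61.82, 575.53, -5358.18, 49884.64]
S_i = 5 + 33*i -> [5, 38, 71, 104, 137]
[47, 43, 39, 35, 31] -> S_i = 47 + -4*i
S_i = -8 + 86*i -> [-8, 78, 164, 250, 336]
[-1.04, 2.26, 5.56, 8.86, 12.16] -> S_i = -1.04 + 3.30*i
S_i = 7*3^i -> [7, 21, 63, 189, 567]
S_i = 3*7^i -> [3, 21, 147, 1029, 7203]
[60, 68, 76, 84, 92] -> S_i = 60 + 8*i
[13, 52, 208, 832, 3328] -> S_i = 13*4^i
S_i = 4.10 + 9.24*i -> [4.1, 13.34, 22.58, 31.82, 41.06]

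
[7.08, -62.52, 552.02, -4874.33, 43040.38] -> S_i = 7.08*(-8.83)^i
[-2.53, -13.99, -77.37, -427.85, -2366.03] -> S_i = -2.53*5.53^i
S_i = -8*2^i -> [-8, -16, -32, -64, -128]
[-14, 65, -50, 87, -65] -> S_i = Random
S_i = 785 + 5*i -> [785, 790, 795, 800, 805]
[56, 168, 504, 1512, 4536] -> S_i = 56*3^i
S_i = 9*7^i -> [9, 63, 441, 3087, 21609]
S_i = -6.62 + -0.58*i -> [-6.62, -7.2, -7.78, -8.36, -8.94]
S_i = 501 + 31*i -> [501, 532, 563, 594, 625]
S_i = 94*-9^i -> [94, -846, 7614, -68526, 616734]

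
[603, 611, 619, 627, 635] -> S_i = 603 + 8*i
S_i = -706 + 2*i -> [-706, -704, -702, -700, -698]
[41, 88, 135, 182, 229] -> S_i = 41 + 47*i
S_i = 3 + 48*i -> [3, 51, 99, 147, 195]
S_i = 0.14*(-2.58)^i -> [0.14, -0.36, 0.93, -2.4, 6.2]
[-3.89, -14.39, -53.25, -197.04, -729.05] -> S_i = -3.89*3.70^i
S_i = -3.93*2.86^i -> [-3.93, -11.24, -32.15, -91.94, -262.94]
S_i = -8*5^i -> [-8, -40, -200, -1000, -5000]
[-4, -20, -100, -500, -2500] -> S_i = -4*5^i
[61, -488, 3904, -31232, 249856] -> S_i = 61*-8^i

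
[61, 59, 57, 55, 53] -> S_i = 61 + -2*i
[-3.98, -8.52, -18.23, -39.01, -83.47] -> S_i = -3.98*2.14^i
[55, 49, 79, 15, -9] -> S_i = Random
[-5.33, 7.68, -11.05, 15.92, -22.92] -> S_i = -5.33*(-1.44)^i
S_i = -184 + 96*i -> [-184, -88, 8, 104, 200]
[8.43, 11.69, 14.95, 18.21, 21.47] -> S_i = 8.43 + 3.26*i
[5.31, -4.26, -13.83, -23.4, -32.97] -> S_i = 5.31 + -9.57*i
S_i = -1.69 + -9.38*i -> [-1.69, -11.07, -20.45, -29.83, -39.21]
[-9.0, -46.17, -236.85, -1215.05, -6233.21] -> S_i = -9.00*5.13^i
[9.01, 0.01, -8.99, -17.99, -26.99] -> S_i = 9.01 + -9.00*i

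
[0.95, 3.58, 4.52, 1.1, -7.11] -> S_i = Random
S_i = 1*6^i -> [1, 6, 36, 216, 1296]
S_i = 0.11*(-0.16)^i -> [0.11, -0.02, 0.0, -0.0, 0.0]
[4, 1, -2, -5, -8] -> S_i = 4 + -3*i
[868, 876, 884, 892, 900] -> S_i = 868 + 8*i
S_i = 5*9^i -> [5, 45, 405, 3645, 32805]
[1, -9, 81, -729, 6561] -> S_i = 1*-9^i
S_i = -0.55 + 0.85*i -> [-0.55, 0.3, 1.15, 2.0, 2.85]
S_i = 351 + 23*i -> [351, 374, 397, 420, 443]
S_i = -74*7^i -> [-74, -518, -3626, -25382, -177674]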